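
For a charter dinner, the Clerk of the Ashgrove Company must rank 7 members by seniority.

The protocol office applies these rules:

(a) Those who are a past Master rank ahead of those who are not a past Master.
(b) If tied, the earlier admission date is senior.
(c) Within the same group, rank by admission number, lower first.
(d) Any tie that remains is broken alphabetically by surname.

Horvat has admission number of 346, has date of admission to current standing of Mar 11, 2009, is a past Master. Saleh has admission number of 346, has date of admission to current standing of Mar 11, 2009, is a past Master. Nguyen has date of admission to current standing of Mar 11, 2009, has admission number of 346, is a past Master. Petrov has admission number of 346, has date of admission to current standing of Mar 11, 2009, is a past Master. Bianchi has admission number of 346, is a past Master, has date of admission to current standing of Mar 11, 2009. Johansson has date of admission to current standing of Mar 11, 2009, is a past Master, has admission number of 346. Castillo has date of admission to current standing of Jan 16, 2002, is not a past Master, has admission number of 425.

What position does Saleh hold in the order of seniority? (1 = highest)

6

By the first rule: Bianchi, Horvat, Johansson, Nguyen, Petrov and Saleh (each a past Master); then Castillo (not a past Master).
Bianchi, Horvat, Johansson, Nguyen, Petrov and Saleh all have date of admission to current standing Mar 11, 2009, so the next rule applies.
Bianchi, Horvat, Johansson, Nguyen, Petrov and Saleh all have admission number 346, so the next rule applies.
Among Bianchi, Horvat, Johansson, Nguyen, Petrov and Saleh, alphabetically by surname: Bianchi before Horvat before Johansson before Nguyen before Petrov before Saleh.
Order: Bianchi, Horvat, Johansson, Nguyen, Petrov, Saleh, Castillo. So position 6.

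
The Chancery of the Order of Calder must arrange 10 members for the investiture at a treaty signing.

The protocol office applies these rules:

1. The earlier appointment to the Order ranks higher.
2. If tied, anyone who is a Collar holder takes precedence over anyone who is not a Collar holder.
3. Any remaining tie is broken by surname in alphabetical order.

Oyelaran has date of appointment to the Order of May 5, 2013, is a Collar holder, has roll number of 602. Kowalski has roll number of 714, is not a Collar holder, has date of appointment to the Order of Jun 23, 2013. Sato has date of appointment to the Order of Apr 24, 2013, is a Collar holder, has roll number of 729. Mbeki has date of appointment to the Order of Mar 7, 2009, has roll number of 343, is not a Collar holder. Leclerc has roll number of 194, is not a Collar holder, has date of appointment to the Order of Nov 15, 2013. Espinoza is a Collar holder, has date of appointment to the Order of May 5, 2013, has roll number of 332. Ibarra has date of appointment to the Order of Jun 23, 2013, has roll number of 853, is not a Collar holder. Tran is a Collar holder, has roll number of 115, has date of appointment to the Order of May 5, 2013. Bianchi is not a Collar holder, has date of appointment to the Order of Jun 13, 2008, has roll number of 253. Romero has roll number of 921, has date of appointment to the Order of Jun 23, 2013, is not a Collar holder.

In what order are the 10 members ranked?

By date of appointment to the Order (earlier first): Bianchi (Jun 13, 2008); then Mbeki (Mar 7, 2009); then Sato (Apr 24, 2013); then Espinoza, Oyelaran and Tran (each May 5, 2013); then Ibarra, Kowalski and Romero (each Jun 23, 2013); then Leclerc (Nov 15, 2013).
Espinoza, Oyelaran and Tran are each a Collar holder, so the next rule applies.
Among Espinoza, Oyelaran and Tran, alphabetically by surname: Espinoza before Oyelaran before Tran.
Ibarra, Kowalski and Romero are each not a Collar holder, so the next rule applies.
Among Ibarra, Kowalski and Romero, alphabetically by surname: Ibarra before Kowalski before Romero.
Full order: Bianchi, Mbeki, Sato, Espinoza, Oyelaran, Tran, Ibarra, Kowalski, Romero, Leclerc.

Bianchi, Mbeki, Sato, Espinoza, Oyelaran, Tran, Ibarra, Kowalski, Romero, Leclerc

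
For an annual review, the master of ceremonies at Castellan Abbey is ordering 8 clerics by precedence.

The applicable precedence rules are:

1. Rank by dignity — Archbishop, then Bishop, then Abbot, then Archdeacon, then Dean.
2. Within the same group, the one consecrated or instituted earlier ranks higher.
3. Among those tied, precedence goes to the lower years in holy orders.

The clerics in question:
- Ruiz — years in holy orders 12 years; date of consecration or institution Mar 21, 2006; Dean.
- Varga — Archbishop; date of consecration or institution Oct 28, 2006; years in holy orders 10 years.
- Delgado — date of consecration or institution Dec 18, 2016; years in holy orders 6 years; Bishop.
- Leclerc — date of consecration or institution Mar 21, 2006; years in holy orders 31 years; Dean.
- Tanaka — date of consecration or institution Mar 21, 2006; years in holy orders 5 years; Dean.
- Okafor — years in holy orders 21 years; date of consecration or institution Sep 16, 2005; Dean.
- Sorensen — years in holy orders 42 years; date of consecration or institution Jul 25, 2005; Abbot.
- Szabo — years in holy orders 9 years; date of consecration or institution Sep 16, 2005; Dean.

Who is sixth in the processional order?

Tanaka

By dignity: Varga (Archbishop); then Delgado (Bishop); then Sorensen (Abbot); then Szabo, Okafor, Tanaka, Ruiz and Leclerc (Dean).
Among Szabo, Okafor, Tanaka, Ruiz and Leclerc, by date of consecration or institution (earlier first): Szabo and Okafor (Sep 16, 2005) before Tanaka, Ruiz and Leclerc (Mar 21, 2006).
Among Szabo and Okafor, by years in holy orders (lower first): Szabo (9 years) before Okafor (21 years).
Among Tanaka, Ruiz and Leclerc, by years in holy orders (lower first): Tanaka (5 years) before Ruiz (12 years) before Leclerc (31 years).
Order: Varga, Delgado, Sorensen, Szabo, Okafor, Tanaka, Ruiz, Leclerc.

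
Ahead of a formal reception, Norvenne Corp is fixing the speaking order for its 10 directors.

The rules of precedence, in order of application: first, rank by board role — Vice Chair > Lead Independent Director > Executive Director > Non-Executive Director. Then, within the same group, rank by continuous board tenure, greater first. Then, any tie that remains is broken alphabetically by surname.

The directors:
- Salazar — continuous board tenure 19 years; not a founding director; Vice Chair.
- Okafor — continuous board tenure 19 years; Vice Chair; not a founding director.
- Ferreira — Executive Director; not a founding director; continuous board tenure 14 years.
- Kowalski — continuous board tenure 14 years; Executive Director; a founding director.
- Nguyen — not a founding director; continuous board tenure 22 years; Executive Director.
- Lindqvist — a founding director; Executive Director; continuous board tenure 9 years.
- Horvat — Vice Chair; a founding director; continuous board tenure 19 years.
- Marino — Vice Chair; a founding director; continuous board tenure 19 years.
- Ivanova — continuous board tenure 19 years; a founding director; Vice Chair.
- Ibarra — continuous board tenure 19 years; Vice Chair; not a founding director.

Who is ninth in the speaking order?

Kowalski

By board role: Horvat, Ibarra, Ivanova, Marino, Okafor and Salazar (Vice Chair); then Nguyen, Ferreira, Kowalski and Lindqvist (Executive Director).
Horvat, Ibarra, Ivanova, Marino, Okafor and Salazar all have continuous board tenure 19 years, so the next rule applies.
Among Horvat, Ibarra, Ivanova, Marino, Okafor and Salazar, alphabetically by surname: Horvat before Ibarra before Ivanova before Marino before Okafor before Salazar.
Among Nguyen, Ferreira, Kowalski and Lindqvist, by continuous board tenure (higher first): Nguyen (22 years) before Ferreira and Kowalski (14 years) before Lindqvist (9 years).
Among Ferreira and Kowalski, alphabetically by surname: Ferreira before Kowalski.
Order: Horvat, Ibarra, Ivanova, Marino, Okafor, Salazar, Nguyen, Ferreira, Kowalski, Lindqvist.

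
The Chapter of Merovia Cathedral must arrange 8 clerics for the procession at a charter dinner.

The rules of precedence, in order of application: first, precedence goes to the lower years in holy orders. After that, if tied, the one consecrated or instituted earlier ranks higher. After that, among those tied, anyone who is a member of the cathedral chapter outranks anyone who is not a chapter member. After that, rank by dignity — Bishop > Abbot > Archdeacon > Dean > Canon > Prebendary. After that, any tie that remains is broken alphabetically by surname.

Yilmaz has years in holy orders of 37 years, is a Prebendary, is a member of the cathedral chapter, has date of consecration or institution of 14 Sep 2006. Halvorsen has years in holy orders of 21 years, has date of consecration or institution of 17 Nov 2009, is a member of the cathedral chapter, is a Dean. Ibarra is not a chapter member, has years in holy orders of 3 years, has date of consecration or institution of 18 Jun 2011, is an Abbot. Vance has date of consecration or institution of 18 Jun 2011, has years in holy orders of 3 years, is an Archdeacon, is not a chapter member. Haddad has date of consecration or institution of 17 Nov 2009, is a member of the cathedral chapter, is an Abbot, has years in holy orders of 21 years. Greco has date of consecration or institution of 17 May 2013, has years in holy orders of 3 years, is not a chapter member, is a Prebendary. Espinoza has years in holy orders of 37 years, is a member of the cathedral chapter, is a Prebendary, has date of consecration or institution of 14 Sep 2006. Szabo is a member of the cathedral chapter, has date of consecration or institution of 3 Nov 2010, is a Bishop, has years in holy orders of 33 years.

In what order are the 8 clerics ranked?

Ibarra, Vance, Greco, Haddad, Halvorsen, Szabo, Espinoza, Yilmaz

By years in holy orders (lower first): Ibarra, Vance and Greco (each 3 years); then Haddad and Halvorsen (both 21 years); then Szabo (33 years); then Espinoza and Yilmaz (both 37 years).
Among Ibarra, Vance and Greco, by date of consecration or institution (earlier first): Ibarra and Vance (18 Jun 2011) before Greco (17 May 2013).
Ibarra and Vance are each not a chapter member, so the next rule applies.
Among Ibarra and Vance, by dignity: Ibarra (Abbot) before Vance (Archdeacon).
Haddad and Halvorsen both have date of consecration or institution 17 Nov 2009, so the next rule applies.
Haddad and Halvorsen are each a member of the cathedral chapter, so the next rule applies.
Among Haddad and Halvorsen, by dignity: Haddad (Abbot) before Halvorsen (Dean).
Espinoza and Yilmaz both have date of consecration or institution 14 Sep 2006, so the next rule applies.
Espinoza and Yilmaz are each a member of the cathedral chapter, so the next rule applies.
Espinoza and Yilmaz are each Prebendary, so the next rule applies.
Among Espinoza and Yilmaz, alphabetically by surname: Espinoza before Yilmaz.
Full order: Ibarra, Vance, Greco, Haddad, Halvorsen, Szabo, Espinoza, Yilmaz.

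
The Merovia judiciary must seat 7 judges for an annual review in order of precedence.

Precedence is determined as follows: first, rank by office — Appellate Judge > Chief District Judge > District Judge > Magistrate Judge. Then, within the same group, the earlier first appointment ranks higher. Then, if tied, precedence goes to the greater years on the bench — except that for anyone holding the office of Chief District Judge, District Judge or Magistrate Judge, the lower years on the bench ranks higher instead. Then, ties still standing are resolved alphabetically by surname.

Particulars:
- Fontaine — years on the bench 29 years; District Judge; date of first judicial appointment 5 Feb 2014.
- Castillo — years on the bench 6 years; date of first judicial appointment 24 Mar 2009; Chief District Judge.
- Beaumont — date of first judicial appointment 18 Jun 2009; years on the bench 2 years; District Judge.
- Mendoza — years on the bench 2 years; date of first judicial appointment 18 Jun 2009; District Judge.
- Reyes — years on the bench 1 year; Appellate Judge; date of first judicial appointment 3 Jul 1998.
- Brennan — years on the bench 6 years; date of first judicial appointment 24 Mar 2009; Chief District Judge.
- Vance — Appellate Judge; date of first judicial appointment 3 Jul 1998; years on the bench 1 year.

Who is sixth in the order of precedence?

Mendoza

By office: Reyes and Vance (Appellate Judge); then Brennan and Castillo (Chief District Judge); then Beaumont, Mendoza and Fontaine (District Judge).
Reyes and Vance both have date of first judicial appointment 3 Jul 1998, so the next rule applies.
Reyes and Vance both have years on the bench 1 year, so the next rule applies.
Among Reyes and Vance, alphabetically by surname: Reyes before Vance.
Brennan and Castillo both have date of first judicial appointment 24 Mar 2009, so the next rule applies.
Brennan and Castillo both have years on the bench 6 years, so the next rule applies.
Among Brennan and Castillo, alphabetically by surname: Brennan before Castillo.
Among Beaumont, Mendoza and Fontaine, by date of first judicial appointment (earlier first): Beaumont and Mendoza (18 Jun 2009) before Fontaine (5 Feb 2014).
Beaumont and Mendoza both have years on the bench 2 years, so the next rule applies.
Among Beaumont and Mendoza, alphabetically by surname: Beaumont before Mendoza.
Order: Reyes, Vance, Brennan, Castillo, Beaumont, Mendoza, Fontaine.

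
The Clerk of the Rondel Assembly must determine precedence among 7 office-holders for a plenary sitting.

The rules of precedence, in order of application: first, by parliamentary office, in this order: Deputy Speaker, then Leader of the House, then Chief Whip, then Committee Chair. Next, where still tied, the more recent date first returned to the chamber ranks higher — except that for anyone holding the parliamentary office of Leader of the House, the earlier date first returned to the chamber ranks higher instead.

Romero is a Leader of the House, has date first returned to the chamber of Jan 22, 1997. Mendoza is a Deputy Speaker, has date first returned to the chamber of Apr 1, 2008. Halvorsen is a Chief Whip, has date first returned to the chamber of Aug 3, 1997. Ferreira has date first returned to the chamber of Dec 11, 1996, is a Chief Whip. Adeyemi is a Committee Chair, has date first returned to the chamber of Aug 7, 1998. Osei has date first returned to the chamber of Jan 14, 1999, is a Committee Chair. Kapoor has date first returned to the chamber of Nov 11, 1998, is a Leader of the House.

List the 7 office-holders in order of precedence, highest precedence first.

Mendoza, Romero, Kapoor, Halvorsen, Ferreira, Osei, Adeyemi

By parliamentary office: Mendoza (Deputy Speaker); then Romero and Kapoor (Leader of the House); then Halvorsen and Ferreira (Chief Whip); then Osei and Adeyemi (Committee Chair).
Among Romero and Kapoor, by date first returned to the chamber (earlier first) (reversed rule for this group): Romero (Jan 22, 1997) before Kapoor (Nov 11, 1998).
Among Halvorsen and Ferreira, by date first returned to the chamber (later first): Halvorsen (Aug 3, 1997) before Ferreira (Dec 11, 1996).
Among Osei and Adeyemi, by date first returned to the chamber (later first): Osei (Jan 14, 1999) before Adeyemi (Aug 7, 1998).
Full order: Mendoza, Romero, Kapoor, Halvorsen, Ferreira, Osei, Adeyemi.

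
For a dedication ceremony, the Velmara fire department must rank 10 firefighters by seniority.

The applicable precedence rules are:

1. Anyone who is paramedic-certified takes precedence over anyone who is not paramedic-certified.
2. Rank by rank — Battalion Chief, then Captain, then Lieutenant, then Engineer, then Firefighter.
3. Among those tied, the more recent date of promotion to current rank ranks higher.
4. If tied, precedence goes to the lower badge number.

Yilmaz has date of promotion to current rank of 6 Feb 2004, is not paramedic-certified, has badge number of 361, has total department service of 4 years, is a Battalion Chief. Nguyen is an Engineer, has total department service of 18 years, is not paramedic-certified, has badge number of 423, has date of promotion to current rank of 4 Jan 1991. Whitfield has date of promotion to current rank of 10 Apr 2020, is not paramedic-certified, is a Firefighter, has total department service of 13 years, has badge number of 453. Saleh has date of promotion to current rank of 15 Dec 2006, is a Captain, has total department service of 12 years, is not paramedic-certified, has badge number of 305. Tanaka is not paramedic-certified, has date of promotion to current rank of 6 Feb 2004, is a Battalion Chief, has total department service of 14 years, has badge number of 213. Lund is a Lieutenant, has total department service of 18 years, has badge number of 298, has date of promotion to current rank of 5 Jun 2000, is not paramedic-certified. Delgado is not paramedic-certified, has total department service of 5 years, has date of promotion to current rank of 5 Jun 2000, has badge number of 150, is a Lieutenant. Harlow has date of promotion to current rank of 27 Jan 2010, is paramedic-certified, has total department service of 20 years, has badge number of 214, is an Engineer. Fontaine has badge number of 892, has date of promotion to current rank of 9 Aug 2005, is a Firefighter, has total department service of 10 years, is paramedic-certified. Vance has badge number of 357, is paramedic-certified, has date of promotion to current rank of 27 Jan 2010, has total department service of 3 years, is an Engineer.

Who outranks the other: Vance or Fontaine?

By the first rule: Harlow, Vance and Fontaine (each paramedic-certified); then Tanaka, Yilmaz, Saleh, Delgado, Lund, Nguyen and Whitfield (each not paramedic-certified).
Among Harlow, Vance and Fontaine, by rank: Harlow and Vance (Engineer) before Fontaine (Firefighter).
Harlow and Vance both have date of promotion to current rank 27 Jan 2010, so the next rule applies.
Among Harlow and Vance, by badge number (lower first): Harlow (214) before Vance (357).
Among Tanaka, Yilmaz, Saleh, Delgado, Lund, Nguyen and Whitfield, by rank: Tanaka and Yilmaz (Battalion Chief) before Saleh (Captain) before Delgado and Lund (Lieutenant) before Nguyen (Engineer) before Whitfield (Firefighter).
Tanaka and Yilmaz both have date of promotion to current rank 6 Feb 2004, so the next rule applies.
Among Tanaka and Yilmaz, by badge number (lower first): Tanaka (213) before Yilmaz (361).
Delgado and Lund both have date of promotion to current rank 5 Jun 2000, so the next rule applies.
Among Delgado and Lund, by badge number (lower first): Delgado (150) before Lund (298).
So Vance takes precedence.

Vance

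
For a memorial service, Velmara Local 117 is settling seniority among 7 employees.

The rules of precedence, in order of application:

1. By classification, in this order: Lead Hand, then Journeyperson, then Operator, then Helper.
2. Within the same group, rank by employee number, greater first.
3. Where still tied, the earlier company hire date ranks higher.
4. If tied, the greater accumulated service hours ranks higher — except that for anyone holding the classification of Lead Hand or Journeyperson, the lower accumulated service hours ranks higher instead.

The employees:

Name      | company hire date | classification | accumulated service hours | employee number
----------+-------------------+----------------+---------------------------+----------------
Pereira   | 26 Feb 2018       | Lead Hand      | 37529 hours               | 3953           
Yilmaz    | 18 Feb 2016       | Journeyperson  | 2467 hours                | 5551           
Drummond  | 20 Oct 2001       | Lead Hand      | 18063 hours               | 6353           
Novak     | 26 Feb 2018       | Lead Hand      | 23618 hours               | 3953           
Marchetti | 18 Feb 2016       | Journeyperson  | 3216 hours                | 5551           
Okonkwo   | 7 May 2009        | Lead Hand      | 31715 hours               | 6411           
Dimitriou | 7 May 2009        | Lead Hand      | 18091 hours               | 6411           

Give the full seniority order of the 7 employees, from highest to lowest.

By classification: Dimitriou, Okonkwo, Drummond, Novak and Pereira (Lead Hand); then Yilmaz and Marchetti (Journeyperson).
Among Dimitriou, Okonkwo, Drummond, Novak and Pereira, by employee number (higher first): Dimitriou and Okonkwo (6411) before Drummond (6353) before Novak and Pereira (3953).
Dimitriou and Okonkwo both have company hire date 7 May 2009, so the next rule applies.
Among Dimitriou and Okonkwo, by accumulated service hours (lower first) (reversed rule for this group): Dimitriou (18091 hours) before Okonkwo (31715 hours).
Novak and Pereira both have company hire date 26 Feb 2018, so the next rule applies.
Among Novak and Pereira, by accumulated service hours (lower first) (reversed rule for this group): Novak (23618 hours) before Pereira (37529 hours).
Yilmaz and Marchetti both have employee number 5551, so the next rule applies.
Yilmaz and Marchetti both have company hire date 18 Feb 2016, so the next rule applies.
Among Yilmaz and Marchetti, by accumulated service hours (lower first) (reversed rule for this group): Yilmaz (2467 hours) before Marchetti (3216 hours).
Full order: Dimitriou, Okonkwo, Drummond, Novak, Pereira, Yilmaz, Marchetti.

Dimitriou, Okonkwo, Drummond, Novak, Pereira, Yilmaz, Marchetti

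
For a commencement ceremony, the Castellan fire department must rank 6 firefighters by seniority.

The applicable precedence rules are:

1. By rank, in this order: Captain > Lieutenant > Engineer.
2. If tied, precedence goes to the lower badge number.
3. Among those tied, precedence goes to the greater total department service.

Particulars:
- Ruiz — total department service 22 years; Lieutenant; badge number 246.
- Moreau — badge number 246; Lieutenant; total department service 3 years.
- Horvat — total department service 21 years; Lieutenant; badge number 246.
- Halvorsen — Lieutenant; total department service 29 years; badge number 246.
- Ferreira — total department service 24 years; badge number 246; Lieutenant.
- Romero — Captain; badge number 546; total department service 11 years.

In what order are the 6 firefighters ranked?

By rank: Romero (Captain); then Halvorsen, Ferreira, Ruiz, Horvat and Moreau (Lieutenant).
Halvorsen, Ferreira, Ruiz, Horvat and Moreau all have badge number 246, so the next rule applies.
Among Halvorsen, Ferreira, Ruiz, Horvat and Moreau, by total department service (higher first): Halvorsen (29 years) before Ferreira (24 years) before Ruiz (22 years) before Horvat (21 years) before Moreau (3 years).
Full order: Romero, Halvorsen, Ferreira, Ruiz, Horvat, Moreau.

Romero, Halvorsen, Ferreira, Ruiz, Horvat, Moreau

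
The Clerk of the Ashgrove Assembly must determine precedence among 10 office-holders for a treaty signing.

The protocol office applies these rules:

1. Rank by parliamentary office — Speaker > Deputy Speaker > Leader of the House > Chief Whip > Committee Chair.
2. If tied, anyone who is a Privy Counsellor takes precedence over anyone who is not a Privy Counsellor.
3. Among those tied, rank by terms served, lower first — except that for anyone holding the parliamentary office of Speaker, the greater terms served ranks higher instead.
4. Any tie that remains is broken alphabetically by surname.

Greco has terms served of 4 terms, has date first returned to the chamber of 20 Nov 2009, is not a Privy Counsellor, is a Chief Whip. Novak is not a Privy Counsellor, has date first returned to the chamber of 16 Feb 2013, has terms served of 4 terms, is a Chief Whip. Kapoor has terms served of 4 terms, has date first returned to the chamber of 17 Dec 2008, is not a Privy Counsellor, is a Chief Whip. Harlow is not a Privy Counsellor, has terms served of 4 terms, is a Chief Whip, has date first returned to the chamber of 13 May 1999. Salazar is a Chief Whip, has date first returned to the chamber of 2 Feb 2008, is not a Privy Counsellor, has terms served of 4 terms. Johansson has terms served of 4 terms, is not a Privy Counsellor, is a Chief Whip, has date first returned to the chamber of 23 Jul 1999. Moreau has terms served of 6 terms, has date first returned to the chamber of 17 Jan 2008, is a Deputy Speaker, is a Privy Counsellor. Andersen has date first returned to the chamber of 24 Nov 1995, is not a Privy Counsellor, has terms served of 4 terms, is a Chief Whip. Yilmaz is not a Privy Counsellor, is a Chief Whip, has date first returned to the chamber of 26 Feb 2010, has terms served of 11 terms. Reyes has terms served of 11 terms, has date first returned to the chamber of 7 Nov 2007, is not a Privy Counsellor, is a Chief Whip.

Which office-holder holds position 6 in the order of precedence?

Kapoor

By parliamentary office: Moreau (Deputy Speaker); then Andersen, Greco, Harlow, Johansson, Kapoor, Novak, Salazar, Reyes and Yilmaz (Chief Whip).
Andersen, Greco, Harlow, Johansson, Kapoor, Novak, Salazar, Reyes and Yilmaz are each not a Privy Counsellor, so the next rule applies.
Among Andersen, Greco, Harlow, Johansson, Kapoor, Novak, Salazar, Reyes and Yilmaz, by terms served (lower first): Andersen, Greco, Harlow, Johansson, Kapoor, Novak and Salazar (4 terms) before Reyes and Yilmaz (11 terms).
Among Andersen, Greco, Harlow, Johansson, Kapoor, Novak and Salazar, alphabetically by surname: Andersen before Greco before Harlow before Johansson before Kapoor before Novak before Salazar.
Among Reyes and Yilmaz, alphabetically by surname: Reyes before Yilmaz.
Order: Moreau, Andersen, Greco, Harlow, Johansson, Kapoor, Novak, Salazar, Reyes, Yilmaz.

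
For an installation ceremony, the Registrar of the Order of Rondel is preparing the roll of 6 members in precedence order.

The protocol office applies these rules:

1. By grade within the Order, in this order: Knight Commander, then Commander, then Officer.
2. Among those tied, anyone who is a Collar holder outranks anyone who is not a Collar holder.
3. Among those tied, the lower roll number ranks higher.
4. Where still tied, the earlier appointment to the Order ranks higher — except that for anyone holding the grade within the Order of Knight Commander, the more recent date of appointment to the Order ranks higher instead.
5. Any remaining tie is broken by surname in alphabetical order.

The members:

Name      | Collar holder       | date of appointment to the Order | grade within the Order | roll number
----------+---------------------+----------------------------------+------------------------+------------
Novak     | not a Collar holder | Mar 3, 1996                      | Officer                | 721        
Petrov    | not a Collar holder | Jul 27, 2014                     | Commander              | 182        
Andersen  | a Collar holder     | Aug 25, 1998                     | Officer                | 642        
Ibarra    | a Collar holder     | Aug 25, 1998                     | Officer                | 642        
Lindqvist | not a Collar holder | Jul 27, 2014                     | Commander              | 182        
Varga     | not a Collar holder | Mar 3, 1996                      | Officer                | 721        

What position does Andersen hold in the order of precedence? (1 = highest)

3

By grade within the Order: Lindqvist and Petrov (Commander); then Andersen, Ibarra, Novak and Varga (Officer).
Lindqvist and Petrov are each not a Collar holder, so the next rule applies.
Lindqvist and Petrov both have roll number 182, so the next rule applies.
Lindqvist and Petrov both have date of appointment to the Order Jul 27, 2014, so the next rule applies.
Among Lindqvist and Petrov, alphabetically by surname: Lindqvist before Petrov.
Among Andersen, Ibarra, Novak and Varga, a Collar holder before not a Collar holder: Andersen and Ibarra (a Collar holder) before Novak and Varga (not a Collar holder).
Andersen and Ibarra both have roll number 642, so the next rule applies.
Andersen and Ibarra both have date of appointment to the Order Aug 25, 1998, so the next rule applies.
Among Andersen and Ibarra, alphabetically by surname: Andersen before Ibarra.
Novak and Varga both have roll number 721, so the next rule applies.
Novak and Varga both have date of appointment to the Order Mar 3, 1996, so the next rule applies.
Among Novak and Varga, alphabetically by surname: Novak before Varga.
Order: Lindqvist, Petrov, Andersen, Ibarra, Novak, Varga. So position 3.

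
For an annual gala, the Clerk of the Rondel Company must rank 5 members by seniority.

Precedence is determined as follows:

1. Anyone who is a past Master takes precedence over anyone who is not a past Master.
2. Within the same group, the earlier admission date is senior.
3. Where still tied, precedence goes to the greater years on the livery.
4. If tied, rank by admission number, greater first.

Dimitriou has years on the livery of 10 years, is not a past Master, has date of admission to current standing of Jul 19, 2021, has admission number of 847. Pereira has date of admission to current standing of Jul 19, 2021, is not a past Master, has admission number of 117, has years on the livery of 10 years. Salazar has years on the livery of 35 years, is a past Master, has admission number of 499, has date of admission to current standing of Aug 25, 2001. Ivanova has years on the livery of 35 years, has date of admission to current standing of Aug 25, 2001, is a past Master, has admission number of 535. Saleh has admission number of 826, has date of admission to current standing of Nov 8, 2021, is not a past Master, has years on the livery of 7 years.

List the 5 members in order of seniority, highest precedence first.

Ivanova, Salazar, Dimitriou, Pereira, Saleh

By the first rule: Ivanova and Salazar (both a past Master); then Dimitriou, Pereira and Saleh (each not a past Master).
Ivanova and Salazar both have date of admission to current standing Aug 25, 2001, so the next rule applies.
Ivanova and Salazar both have years on the livery 35 years, so the next rule applies.
Among Ivanova and Salazar, by admission number (higher first): Ivanova (535) before Salazar (499).
Among Dimitriou, Pereira and Saleh, by date of admission to current standing (earlier first): Dimitriou and Pereira (Jul 19, 2021) before Saleh (Nov 8, 2021).
Dimitriou and Pereira both have years on the livery 10 years, so the next rule applies.
Among Dimitriou and Pereira, by admission number (higher first): Dimitriou (847) before Pereira (117).
Full order: Ivanova, Salazar, Dimitriou, Pereira, Saleh.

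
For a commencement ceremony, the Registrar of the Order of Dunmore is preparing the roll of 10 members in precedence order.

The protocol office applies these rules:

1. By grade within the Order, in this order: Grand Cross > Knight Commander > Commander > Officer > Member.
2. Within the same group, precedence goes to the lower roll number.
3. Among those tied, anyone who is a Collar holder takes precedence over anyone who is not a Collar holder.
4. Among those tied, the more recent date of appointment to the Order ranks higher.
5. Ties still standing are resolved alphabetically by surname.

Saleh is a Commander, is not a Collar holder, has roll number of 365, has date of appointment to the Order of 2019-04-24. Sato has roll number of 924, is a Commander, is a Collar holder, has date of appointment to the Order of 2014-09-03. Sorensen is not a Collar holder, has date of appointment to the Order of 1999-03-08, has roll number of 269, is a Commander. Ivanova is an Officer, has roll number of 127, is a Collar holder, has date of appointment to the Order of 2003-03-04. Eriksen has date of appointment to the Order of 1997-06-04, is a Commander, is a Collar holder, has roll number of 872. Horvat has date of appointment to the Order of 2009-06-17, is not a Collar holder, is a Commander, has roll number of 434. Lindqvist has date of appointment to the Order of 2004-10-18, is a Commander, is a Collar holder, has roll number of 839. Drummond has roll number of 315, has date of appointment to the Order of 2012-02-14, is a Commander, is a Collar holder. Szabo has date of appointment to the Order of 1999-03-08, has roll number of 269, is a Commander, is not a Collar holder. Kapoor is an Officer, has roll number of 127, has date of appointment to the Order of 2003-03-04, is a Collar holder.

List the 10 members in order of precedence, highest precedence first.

Sorensen, Szabo, Drummond, Saleh, Horvat, Lindqvist, Eriksen, Sato, Ivanova, Kapoor

By grade within the Order: Sorensen, Szabo, Drummond, Saleh, Horvat, Lindqvist, Eriksen and Sato (Commander); then Ivanova and Kapoor (Officer).
Among Sorensen, Szabo, Drummond, Saleh, Horvat, Lindqvist, Eriksen and Sato, by roll number (lower first): Sorensen and Szabo (269) before Drummond (315) before Saleh (365) before Horvat (434) before Lindqvist (839) before Eriksen (872) before Sato (924).
Sorensen and Szabo are each not a Collar holder, so the next rule applies.
Sorensen and Szabo both have date of appointment to the Order 1999-03-08, so the next rule applies.
Among Sorensen and Szabo, alphabetically by surname: Sorensen before Szabo.
Ivanova and Kapoor both have roll number 127, so the next rule applies.
Ivanova and Kapoor are each a Collar holder, so the next rule applies.
Ivanova and Kapoor both have date of appointment to the Order 2003-03-04, so the next rule applies.
Among Ivanova and Kapoor, alphabetically by surname: Ivanova before Kapoor.
Full order: Sorensen, Szabo, Drummond, Saleh, Horvat, Lindqvist, Eriksen, Sato, Ivanova, Kapoor.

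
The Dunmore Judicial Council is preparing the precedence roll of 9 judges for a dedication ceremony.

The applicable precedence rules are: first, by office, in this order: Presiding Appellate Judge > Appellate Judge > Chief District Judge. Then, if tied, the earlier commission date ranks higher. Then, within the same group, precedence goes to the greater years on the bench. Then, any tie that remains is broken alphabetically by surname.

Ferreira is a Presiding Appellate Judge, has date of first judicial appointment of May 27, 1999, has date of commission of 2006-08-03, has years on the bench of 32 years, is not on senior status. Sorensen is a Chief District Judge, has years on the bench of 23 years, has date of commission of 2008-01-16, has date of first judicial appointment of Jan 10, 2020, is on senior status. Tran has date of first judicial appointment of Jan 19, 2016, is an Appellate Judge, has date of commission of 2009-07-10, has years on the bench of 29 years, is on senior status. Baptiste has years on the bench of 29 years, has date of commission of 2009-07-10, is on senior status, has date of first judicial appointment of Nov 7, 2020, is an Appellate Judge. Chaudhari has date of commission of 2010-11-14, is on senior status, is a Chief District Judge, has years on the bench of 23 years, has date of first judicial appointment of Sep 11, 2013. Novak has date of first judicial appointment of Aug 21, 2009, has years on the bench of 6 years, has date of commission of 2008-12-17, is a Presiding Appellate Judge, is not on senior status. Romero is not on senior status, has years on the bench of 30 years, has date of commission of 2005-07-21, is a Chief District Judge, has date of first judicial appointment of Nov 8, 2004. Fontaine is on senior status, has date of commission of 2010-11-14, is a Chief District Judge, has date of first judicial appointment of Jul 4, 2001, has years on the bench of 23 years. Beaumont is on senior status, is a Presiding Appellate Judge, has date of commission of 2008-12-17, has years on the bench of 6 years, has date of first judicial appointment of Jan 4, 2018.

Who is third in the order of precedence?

Novak

By office: Ferreira, Beaumont and Novak (Presiding Appellate Judge); then Baptiste and Tran (Appellate Judge); then Romero, Sorensen, Chaudhari and Fontaine (Chief District Judge).
Among Ferreira, Beaumont and Novak, by date of commission (earlier first): Ferreira (2006-08-03) before Beaumont and Novak (2008-12-17).
Beaumont and Novak both have years on the bench 6 years, so the next rule applies.
Among Beaumont and Novak, alphabetically by surname: Beaumont before Novak.
Baptiste and Tran both have date of commission 2009-07-10, so the next rule applies.
Baptiste and Tran both have years on the bench 29 years, so the next rule applies.
Among Baptiste and Tran, alphabetically by surname: Baptiste before Tran.
Among Romero, Sorensen, Chaudhari and Fontaine, by date of commission (earlier first): Romero (2005-07-21) before Sorensen (2008-01-16) before Chaudhari and Fontaine (2010-11-14).
Chaudhari and Fontaine both have years on the bench 23 years, so the next rule applies.
Among Chaudhari and Fontaine, alphabetically by surname: Chaudhari before Fontaine.
Order: Ferreira, Beaumont, Novak, Baptiste, Tran, Romero, Sorensen, Chaudhari, Fontaine.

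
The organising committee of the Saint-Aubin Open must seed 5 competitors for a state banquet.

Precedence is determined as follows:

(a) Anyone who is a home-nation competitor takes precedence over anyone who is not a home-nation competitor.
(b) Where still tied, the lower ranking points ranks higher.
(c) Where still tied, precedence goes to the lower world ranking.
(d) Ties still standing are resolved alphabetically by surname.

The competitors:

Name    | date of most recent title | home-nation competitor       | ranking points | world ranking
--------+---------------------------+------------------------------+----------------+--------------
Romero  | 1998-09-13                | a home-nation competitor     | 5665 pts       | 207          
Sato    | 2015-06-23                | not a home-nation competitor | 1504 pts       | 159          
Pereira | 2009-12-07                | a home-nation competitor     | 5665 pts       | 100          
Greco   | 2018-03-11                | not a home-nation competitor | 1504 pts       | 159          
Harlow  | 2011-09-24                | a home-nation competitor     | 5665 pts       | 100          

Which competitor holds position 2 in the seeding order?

Pereira

By the first rule: Harlow, Pereira and Romero (each a home-nation competitor); then Greco and Sato (both not a home-nation competitor).
Harlow, Pereira and Romero all have ranking points 5665 pts, so the next rule applies.
Among Harlow, Pereira and Romero, by world ranking (lower first): Harlow and Pereira (100) before Romero (207).
Among Harlow and Pereira, alphabetically by surname: Harlow before Pereira.
Greco and Sato both have ranking points 1504 pts, so the next rule applies.
Greco and Sato both have world ranking 159, so the next rule applies.
Among Greco and Sato, alphabetically by surname: Greco before Sato.
Order: Harlow, Pereira, Romero, Greco, Sato.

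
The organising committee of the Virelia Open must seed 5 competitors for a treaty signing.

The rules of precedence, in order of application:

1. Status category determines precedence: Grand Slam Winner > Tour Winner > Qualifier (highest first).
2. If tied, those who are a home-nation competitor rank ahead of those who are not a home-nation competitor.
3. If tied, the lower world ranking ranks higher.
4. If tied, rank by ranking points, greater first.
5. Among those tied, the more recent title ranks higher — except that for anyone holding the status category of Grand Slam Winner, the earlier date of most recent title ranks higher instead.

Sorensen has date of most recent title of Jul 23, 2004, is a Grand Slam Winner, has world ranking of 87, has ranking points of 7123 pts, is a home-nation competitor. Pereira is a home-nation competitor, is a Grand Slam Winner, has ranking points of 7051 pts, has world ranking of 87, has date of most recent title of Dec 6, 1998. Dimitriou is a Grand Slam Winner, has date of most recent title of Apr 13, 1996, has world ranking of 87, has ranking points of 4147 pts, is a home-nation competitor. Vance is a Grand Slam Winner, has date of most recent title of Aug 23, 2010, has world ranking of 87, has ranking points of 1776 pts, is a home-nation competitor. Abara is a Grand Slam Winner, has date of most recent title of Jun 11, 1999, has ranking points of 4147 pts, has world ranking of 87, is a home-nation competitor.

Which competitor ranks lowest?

By status category: Sorensen, Pereira, Dimitriou, Abara and Vance (Grand Slam Winner).
Sorensen, Pereira, Dimitriou, Abara and Vance are each a home-nation competitor, so the next rule applies.
Sorensen, Pereira, Dimitriou, Abara and Vance all have world ranking 87, so the next rule applies.
Among Sorensen, Pereira, Dimitriou, Abara and Vance, by ranking points (higher first): Sorensen (7123 pts) before Pereira (7051 pts) before Dimitriou and Abara (4147 pts) before Vance (1776 pts).
Among Dimitriou and Abara, by date of most recent title (earlier first) (reversed rule for this group): Dimitriou (Apr 13, 1996) before Abara (Jun 11, 1999).
Order: Sorensen, Pereira, Dimitriou, Abara, Vance.

Vance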